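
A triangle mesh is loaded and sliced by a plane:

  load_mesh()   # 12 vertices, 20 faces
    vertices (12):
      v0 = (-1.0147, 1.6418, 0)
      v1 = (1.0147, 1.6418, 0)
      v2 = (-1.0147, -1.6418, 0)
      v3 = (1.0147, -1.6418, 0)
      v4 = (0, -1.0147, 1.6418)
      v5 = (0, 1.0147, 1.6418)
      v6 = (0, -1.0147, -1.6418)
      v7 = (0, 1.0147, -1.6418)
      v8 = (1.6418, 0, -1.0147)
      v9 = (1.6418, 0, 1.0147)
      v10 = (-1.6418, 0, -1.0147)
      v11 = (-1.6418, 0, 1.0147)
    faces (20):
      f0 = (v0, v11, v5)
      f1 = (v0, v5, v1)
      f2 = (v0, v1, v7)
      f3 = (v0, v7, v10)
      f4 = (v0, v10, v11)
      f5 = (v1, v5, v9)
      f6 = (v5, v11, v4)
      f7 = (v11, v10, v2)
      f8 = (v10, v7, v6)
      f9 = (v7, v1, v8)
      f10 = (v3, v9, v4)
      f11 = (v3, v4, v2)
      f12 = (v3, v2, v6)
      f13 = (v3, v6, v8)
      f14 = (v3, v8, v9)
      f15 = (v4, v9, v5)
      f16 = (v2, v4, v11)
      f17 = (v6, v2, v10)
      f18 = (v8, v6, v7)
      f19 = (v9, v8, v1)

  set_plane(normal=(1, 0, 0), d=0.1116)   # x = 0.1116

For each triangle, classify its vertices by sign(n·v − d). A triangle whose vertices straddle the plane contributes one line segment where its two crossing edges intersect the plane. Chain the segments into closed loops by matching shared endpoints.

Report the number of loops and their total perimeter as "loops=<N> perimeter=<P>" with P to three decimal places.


Straddling triangles (10 of 20):
  (v0,v5,v1) [--+] → (0.1116, 1.08367, 1.46123)–(0.1116, 1.6418, 0)  len=1.5642
  (v0,v1,v7) [-+-] → (0.1116, 1.6418, 0)–(0.1116, 1.08367, -1.46123)  len=1.5642
  (v1,v5,v9) [+-+] → (0.1116, 1.08367, 1.46123)–(0.1116, 0.945727, 1.59917)  len=0.1951
  (v7,v1,v8) [-++] → (0.1116, 1.08367, -1.46123)–(0.1116, 0.945727, -1.59917)  len=0.1951
  (v3,v9,v4) [++-] → (0.1116, -0.945727, 1.59917)–(0.1116, -1.08367, 1.46123)  len=0.1951
  (v3,v4,v2) [+--] → (0.1116, -1.08367, 1.46123)–(0.1116, -1.6418, 0)  len=1.5642
  (v3,v2,v6) [+--] → (0.1116, -1.6418, 0)–(0.1116, -1.08367, -1.46123)  len=1.5642
  (v3,v6,v8) [+-+] → (0.1116, -1.08367, -1.46123)–(0.1116, -0.945727, -1.59917)  len=0.1951
  (v4,v9,v5) [-+-] → (0.1116, -0.945727, 1.59917)–(0.1116, 0.945727, 1.59917)  len=1.8915
  (v8,v6,v7) [+--] → (0.1116, -0.945727, -1.59917)–(0.1116, 0.945727, -1.59917)  len=1.8915

Chained into 1 loop(s):
  loop 1: 10 segments, perimeter = 10.8200
Total perimeter = 10.820

loops=1 perimeter=10.820


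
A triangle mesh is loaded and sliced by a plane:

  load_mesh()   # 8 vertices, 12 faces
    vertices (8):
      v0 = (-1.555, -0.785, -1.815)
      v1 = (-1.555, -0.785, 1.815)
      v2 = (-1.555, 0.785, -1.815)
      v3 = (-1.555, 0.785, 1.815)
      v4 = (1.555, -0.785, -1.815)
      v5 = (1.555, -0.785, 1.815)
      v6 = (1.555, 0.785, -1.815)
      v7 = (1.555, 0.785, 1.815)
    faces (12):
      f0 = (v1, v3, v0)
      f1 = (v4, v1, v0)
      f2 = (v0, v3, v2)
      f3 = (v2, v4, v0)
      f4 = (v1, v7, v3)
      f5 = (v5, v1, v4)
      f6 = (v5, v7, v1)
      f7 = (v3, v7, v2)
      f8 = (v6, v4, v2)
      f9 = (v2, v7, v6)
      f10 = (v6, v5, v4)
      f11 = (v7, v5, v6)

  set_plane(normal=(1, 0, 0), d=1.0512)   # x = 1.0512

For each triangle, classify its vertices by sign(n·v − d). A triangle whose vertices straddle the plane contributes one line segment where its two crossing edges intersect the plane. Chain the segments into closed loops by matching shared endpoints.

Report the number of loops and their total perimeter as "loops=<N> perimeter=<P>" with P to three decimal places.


loops=1 perimeter=10.400

Straddling triangles (8 of 12):
  (v4,v1,v0) [+--] → (1.0512, -0.785, -1.22696)–(1.0512, -0.785, -1.815)  len=0.5880
  (v2,v4,v0) [-+-] → (1.0512, -0.53067, -1.815)–(1.0512, -0.785, -1.815)  len=0.2543
  (v1,v7,v3) [-+-] → (1.0512, 0.53067, 1.815)–(1.0512, 0.785, 1.815)  len=0.2543
  (v5,v1,v4) [+-+] → (1.0512, -0.785, 1.815)–(1.0512, -0.785, -1.22696)  len=3.0420
  (v5,v7,v1) [++-] → (1.0512, 0.53067, 1.815)–(1.0512, -0.785, 1.815)  len=1.3157
  (v3,v7,v2) [-+-] → (1.0512, 0.785, 1.815)–(1.0512, 0.785, 1.22696)  len=0.5880
  (v6,v4,v2) [++-] → (1.0512, -0.53067, -1.815)–(1.0512, 0.785, -1.815)  len=1.3157
  (v2,v7,v6) [-++] → (1.0512, 0.785, 1.22696)–(1.0512, 0.785, -1.815)  len=3.0420

Chained into 1 loop(s):
  loop 1: 8 segments, perimeter = 10.4000
Total perimeter = 10.400


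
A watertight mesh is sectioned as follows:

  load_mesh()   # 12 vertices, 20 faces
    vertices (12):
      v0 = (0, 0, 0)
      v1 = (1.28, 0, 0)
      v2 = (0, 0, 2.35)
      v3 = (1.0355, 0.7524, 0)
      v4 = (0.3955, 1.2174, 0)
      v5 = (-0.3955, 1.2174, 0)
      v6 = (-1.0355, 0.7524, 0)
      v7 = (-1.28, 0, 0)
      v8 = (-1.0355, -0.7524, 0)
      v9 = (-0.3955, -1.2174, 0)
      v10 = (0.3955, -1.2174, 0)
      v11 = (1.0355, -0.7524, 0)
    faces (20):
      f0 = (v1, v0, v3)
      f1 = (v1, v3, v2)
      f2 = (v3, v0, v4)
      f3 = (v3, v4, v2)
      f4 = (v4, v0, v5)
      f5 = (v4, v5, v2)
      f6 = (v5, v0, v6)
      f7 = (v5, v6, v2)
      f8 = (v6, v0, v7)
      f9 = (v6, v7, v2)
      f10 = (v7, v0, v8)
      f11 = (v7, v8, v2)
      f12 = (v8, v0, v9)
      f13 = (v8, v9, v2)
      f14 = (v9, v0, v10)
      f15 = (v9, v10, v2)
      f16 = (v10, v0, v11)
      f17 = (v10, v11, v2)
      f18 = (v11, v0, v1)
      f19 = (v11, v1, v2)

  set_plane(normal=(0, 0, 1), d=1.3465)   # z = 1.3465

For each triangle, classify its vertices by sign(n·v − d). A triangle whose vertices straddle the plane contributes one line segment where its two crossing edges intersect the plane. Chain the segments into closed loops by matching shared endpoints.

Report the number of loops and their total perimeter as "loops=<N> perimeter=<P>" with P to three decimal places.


loops=1 perimeter=3.378

Straddling triangles (10 of 20):
  (v1,v3,v2) [--+] → (0.442181, 0.321291, 1.3465)–(0.546587, 0, 1.3465)  len=0.3378
  (v3,v4,v2) [--+] → (0.168887, 0.519856, 1.3465)–(0.442181, 0.321291, 1.3465)  len=0.3378
  (v4,v5,v2) [--+] → (-0.168887, 0.519856, 1.3465)–(0.168887, 0.519856, 1.3465)  len=0.3378
  (v5,v6,v2) [--+] → (-0.442181, 0.321291, 1.3465)–(-0.168887, 0.519856, 1.3465)  len=0.3378
  (v6,v7,v2) [--+] → (-0.546587, 0, 1.3465)–(-0.442181, 0.321291, 1.3465)  len=0.3378
  (v7,v8,v2) [--+] → (-0.442181, -0.321291, 1.3465)–(-0.546587, 0, 1.3465)  len=0.3378
  (v8,v9,v2) [--+] → (-0.168887, -0.519856, 1.3465)–(-0.442181, -0.321291, 1.3465)  len=0.3378
  (v9,v10,v2) [--+] → (0.168887, -0.519856, 1.3465)–(-0.168887, -0.519856, 1.3465)  len=0.3378
  (v10,v11,v2) [--+] → (0.442181, -0.321291, 1.3465)–(0.168887, -0.519856, 1.3465)  len=0.3378
  (v11,v1,v2) [--+] → (0.546587, 0, 1.3465)–(0.442181, -0.321291, 1.3465)  len=0.3378

Chained into 1 loop(s):
  loop 1: 10 segments, perimeter = 3.3781
Total perimeter = 3.378


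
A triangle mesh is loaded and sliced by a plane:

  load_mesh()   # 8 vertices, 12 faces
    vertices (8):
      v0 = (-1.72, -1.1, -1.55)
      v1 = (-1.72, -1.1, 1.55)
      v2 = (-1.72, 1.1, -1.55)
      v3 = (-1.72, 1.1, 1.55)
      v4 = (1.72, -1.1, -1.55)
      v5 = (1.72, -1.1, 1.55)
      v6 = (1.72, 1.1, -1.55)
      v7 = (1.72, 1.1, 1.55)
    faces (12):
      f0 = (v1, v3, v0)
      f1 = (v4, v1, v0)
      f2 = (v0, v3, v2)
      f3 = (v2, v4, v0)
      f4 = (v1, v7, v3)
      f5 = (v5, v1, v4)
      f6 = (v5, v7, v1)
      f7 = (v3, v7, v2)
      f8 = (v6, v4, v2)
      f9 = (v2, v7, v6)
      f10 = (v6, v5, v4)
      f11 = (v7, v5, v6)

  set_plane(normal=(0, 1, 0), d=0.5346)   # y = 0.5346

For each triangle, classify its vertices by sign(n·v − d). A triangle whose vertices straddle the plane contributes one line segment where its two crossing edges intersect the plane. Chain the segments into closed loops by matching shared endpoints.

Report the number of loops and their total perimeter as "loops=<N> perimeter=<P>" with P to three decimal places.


loops=1 perimeter=13.080

Straddling triangles (8 of 12):
  (v1,v3,v0) [-+-] → (-1.72, 0.5346, 1.55)–(-1.72, 0.5346, 0.7533)  len=0.7967
  (v0,v3,v2) [-++] → (-1.72, 0.5346, 0.7533)–(-1.72, 0.5346, -1.55)  len=2.3033
  (v2,v4,v0) [+--] → (-0.83592, 0.5346, -1.55)–(-1.72, 0.5346, -1.55)  len=0.8841
  (v1,v7,v3) [-++] → (0.83592, 0.5346, 1.55)–(-1.72, 0.5346, 1.55)  len=2.5559
  (v5,v7,v1) [-+-] → (1.72, 0.5346, 1.55)–(0.83592, 0.5346, 1.55)  len=0.8841
  (v6,v4,v2) [+-+] → (1.72, 0.5346, -1.55)–(-0.83592, 0.5346, -1.55)  len=2.5559
  (v6,v5,v4) [+--] → (1.72, 0.5346, -0.7533)–(1.72, 0.5346, -1.55)  len=0.7967
  (v7,v5,v6) [+-+] → (1.72, 0.5346, 1.55)–(1.72, 0.5346, -0.7533)  len=2.3033

Chained into 1 loop(s):
  loop 1: 8 segments, perimeter = 13.0800
Total perimeter = 13.080


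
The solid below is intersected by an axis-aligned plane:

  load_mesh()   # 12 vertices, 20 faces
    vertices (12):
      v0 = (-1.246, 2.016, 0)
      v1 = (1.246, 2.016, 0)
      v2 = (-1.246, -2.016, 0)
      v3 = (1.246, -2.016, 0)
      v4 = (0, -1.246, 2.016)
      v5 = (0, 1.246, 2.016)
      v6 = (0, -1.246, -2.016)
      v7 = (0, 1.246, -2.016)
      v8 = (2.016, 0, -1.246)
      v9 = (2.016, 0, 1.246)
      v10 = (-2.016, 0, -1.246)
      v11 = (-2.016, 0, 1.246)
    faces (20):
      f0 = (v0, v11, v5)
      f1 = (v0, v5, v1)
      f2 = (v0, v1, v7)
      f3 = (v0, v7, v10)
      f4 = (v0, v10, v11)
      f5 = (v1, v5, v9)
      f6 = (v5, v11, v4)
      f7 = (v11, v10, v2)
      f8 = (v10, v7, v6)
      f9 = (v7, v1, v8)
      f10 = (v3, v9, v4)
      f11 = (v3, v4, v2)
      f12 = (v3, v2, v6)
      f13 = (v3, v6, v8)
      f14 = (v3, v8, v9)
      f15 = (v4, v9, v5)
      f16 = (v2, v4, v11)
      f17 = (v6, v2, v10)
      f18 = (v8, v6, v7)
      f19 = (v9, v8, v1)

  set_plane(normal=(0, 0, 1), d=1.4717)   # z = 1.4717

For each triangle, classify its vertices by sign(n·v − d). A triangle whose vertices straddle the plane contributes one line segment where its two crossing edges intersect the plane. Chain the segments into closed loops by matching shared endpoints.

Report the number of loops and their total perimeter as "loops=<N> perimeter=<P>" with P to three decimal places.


Straddling triangles (8 of 20):
  (v0,v11,v5) [--+] → (-1.42508, 0.365224, 1.4717)–(-0.336408, 1.45389, 1.4717)  len=1.5396
  (v0,v5,v1) [-+-] → (-0.336408, 1.45389, 1.4717)–(0.336408, 1.45389, 1.4717)  len=0.6728
  (v1,v5,v9) [-+-] → (0.336408, 1.45389, 1.4717)–(1.42508, 0.365224, 1.4717)  len=1.5396
  (v5,v11,v4) [+-+] → (-1.42508, 0.365224, 1.4717)–(-1.42508, -0.365224, 1.4717)  len=0.7304
  (v3,v9,v4) [--+] → (1.42508, -0.365224, 1.4717)–(0.336408, -1.45389, 1.4717)  len=1.5396
  (v3,v4,v2) [-+-] → (0.336408, -1.45389, 1.4717)–(-0.336408, -1.45389, 1.4717)  len=0.6728
  (v4,v9,v5) [+-+] → (1.42508, -0.365224, 1.4717)–(1.42508, 0.365224, 1.4717)  len=0.7304
  (v2,v4,v11) [-+-] → (-0.336408, -1.45389, 1.4717)–(-1.42508, -0.365224, 1.4717)  len=1.5396

Chained into 1 loop(s):
  loop 1: 8 segments, perimeter = 8.9650
Total perimeter = 8.965

loops=1 perimeter=8.965


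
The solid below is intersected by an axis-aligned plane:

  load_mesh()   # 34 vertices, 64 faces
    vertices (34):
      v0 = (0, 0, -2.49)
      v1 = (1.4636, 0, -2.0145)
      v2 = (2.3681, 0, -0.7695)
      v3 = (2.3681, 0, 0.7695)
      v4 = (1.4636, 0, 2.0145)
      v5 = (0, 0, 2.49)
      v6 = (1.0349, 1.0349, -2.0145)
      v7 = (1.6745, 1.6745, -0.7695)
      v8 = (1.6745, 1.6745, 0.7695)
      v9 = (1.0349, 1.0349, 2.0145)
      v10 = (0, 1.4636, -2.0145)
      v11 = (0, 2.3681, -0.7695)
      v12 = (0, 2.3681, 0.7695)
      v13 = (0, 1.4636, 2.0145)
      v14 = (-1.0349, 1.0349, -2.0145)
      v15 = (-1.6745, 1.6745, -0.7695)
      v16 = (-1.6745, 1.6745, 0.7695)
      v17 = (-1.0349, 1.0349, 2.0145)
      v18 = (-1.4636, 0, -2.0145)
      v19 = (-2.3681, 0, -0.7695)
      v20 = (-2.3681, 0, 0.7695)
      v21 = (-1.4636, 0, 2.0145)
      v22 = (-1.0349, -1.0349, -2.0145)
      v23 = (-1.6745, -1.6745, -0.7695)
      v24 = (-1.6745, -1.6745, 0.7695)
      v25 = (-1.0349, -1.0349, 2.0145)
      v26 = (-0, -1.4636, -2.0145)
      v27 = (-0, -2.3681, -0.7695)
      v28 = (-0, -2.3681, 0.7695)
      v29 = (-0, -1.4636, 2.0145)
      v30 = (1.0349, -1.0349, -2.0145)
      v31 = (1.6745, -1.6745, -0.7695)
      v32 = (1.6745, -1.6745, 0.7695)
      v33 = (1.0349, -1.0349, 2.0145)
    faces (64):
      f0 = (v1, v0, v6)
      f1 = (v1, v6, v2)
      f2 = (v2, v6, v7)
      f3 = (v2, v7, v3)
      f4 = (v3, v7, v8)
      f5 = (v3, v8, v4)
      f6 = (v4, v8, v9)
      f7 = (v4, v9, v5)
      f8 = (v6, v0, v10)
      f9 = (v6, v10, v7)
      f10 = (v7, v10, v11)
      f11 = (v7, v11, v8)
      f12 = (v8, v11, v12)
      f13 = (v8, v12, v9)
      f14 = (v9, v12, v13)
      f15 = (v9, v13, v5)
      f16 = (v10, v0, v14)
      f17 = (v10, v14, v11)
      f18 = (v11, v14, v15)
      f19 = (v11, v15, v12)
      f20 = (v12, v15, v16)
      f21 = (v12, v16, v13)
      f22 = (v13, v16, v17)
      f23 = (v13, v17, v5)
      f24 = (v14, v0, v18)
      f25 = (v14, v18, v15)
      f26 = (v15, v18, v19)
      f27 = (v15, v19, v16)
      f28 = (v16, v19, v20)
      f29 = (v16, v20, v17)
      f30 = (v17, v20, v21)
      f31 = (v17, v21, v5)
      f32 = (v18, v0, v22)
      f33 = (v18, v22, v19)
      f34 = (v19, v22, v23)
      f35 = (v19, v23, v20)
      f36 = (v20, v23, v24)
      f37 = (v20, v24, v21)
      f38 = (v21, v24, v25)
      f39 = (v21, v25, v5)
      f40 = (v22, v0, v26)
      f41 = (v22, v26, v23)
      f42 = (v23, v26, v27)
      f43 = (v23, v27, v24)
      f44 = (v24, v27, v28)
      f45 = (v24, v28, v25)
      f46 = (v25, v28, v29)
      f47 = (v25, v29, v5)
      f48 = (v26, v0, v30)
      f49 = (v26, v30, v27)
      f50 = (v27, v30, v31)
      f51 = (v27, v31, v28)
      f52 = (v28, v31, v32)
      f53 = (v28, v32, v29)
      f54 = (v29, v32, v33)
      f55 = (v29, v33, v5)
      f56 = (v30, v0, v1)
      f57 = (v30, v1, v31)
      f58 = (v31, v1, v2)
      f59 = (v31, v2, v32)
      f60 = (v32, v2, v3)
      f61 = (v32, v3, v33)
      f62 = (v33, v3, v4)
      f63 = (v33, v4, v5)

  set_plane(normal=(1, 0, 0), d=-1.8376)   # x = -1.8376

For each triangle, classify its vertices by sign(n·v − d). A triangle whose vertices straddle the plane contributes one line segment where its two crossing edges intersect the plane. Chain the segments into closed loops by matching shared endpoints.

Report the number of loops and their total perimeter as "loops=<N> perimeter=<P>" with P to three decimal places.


loops=1 perimeter=8.975

Straddling triangles (10 of 64):
  (v15,v18,v19) [++-] → (-1.8376, 0, -1.49971)–(-1.8376, 1.28074, -0.7695)  len=1.4743
  (v15,v19,v16) [+-+] → (-1.8376, 1.28074, -0.7695)–(-1.8376, 1.28074, 0.407604)  len=1.1771
  (v16,v19,v20) [+--] → (-1.8376, 1.28074, 0.407604)–(-1.8376, 1.28074, 0.7695)  len=0.3619
  (v16,v20,v17) [+-+] → (-1.8376, 1.28074, 0.7695)–(-1.8376, 0.411802, 1.2649)  len=1.0002
  (v17,v20,v21) [+-+] → (-1.8376, 0.411802, 1.2649)–(-1.8376, 0, 1.49971)  len=0.4740
  (v18,v22,v19) [++-] → (-1.8376, -0.411802, -1.2649)–(-1.8376, 0, -1.49971)  len=0.4740
  (v19,v22,v23) [-++] → (-1.8376, -0.411802, -1.2649)–(-1.8376, -1.28074, -0.7695)  len=1.0002
  (v19,v23,v20) [-+-] → (-1.8376, -1.28074, -0.7695)–(-1.8376, -1.28074, -0.407604)  len=0.3619
  (v20,v23,v24) [-++] → (-1.8376, -1.28074, -0.407604)–(-1.8376, -1.28074, 0.7695)  len=1.1771
  (v20,v24,v21) [-++] → (-1.8376, -1.28074, 0.7695)–(-1.8376, 0, 1.49971)  len=1.4743

Chained into 1 loop(s):
  loop 1: 10 segments, perimeter = 8.9751
Total perimeter = 8.975


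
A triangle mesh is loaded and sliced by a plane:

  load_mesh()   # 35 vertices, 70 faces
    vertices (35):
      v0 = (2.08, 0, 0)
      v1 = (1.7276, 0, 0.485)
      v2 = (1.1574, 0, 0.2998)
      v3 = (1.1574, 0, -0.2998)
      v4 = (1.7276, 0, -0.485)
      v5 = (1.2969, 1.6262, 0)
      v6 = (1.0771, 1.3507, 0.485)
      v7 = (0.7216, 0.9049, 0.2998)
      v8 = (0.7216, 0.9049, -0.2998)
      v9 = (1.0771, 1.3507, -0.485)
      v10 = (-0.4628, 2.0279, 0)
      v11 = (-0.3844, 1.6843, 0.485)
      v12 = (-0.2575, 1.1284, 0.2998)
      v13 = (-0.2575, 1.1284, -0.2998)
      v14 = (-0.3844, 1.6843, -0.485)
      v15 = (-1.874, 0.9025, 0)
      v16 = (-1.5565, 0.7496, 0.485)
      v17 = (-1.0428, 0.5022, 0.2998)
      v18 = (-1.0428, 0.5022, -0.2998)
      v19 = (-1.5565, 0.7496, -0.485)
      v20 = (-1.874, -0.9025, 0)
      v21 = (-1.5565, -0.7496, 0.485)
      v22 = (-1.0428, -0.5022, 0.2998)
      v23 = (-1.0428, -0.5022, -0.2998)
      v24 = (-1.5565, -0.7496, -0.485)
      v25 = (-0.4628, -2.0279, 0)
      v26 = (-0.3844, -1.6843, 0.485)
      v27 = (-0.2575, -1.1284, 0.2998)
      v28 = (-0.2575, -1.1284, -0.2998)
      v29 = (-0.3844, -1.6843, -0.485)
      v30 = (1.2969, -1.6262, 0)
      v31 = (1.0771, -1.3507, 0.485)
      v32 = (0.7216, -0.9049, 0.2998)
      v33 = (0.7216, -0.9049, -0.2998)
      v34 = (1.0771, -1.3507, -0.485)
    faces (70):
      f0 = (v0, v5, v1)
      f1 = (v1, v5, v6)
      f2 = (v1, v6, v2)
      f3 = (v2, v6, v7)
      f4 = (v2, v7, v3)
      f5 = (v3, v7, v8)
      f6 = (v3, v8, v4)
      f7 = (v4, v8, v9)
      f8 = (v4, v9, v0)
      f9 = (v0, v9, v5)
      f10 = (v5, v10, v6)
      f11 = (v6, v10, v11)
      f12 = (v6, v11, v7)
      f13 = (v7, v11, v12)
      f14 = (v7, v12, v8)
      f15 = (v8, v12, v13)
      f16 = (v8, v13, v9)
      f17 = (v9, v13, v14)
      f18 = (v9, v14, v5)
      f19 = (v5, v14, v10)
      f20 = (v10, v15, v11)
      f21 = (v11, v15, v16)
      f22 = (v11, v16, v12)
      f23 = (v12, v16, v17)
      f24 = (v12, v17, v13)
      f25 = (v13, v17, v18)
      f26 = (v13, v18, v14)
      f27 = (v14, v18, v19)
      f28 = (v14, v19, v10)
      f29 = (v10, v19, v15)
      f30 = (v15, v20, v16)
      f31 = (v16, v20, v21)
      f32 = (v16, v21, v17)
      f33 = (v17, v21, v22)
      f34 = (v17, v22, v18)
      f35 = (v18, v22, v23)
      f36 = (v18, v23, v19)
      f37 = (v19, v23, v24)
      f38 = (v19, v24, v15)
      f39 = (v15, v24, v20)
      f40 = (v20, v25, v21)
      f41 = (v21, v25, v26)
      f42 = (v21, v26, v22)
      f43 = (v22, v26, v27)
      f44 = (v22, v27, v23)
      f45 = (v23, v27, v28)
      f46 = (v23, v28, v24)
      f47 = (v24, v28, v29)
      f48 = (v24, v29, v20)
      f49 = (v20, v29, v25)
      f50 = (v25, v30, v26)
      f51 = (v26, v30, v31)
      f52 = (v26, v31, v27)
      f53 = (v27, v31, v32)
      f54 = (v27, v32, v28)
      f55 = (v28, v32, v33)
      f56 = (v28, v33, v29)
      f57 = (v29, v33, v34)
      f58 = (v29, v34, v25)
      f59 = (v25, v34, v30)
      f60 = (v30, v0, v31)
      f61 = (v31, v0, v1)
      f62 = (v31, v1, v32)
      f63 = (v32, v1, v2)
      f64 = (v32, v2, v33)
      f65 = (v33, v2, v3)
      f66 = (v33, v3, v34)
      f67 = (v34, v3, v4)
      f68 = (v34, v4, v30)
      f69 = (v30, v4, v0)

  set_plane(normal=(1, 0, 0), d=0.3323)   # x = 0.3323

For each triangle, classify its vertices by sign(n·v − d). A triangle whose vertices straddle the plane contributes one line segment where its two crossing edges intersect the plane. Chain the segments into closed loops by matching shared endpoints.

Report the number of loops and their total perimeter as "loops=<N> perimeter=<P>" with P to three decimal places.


loops=2 perimeter=5.770

Straddling triangles (20 of 70):
  (v5,v10,v6) [+-+] → (0.3323, 1.8464, 0)–(0.3323, 1.67824, 0.250421)  len=0.3016
  (v6,v10,v11) [+--] → (0.3323, 1.67824, 0.250421)–(0.3323, 1.52071, 0.485)  len=0.2826
  (v6,v11,v7) [+-+] → (0.3323, 1.52071, 0.485)–(0.3323, 1.17924, 0.364988)  len=0.3619
  (v7,v11,v12) [+--] → (0.3323, 1.17924, 0.364988)–(0.3323, 0.993766, 0.2998)  len=0.1966
  (v7,v12,v8) [+-+] → (0.3323, 0.993766, 0.2998)–(0.3323, 0.993766, -0.061393)  len=0.3612
  (v8,v12,v13) [+--] → (0.3323, 0.993766, -0.061393)–(0.3323, 0.993766, -0.2998)  len=0.2384
  (v8,v13,v9) [+-+] → (0.3323, 0.993766, -0.2998)–(0.3323, 1.22664, -0.381645)  len=0.2468
  (v9,v13,v14) [+--] → (0.3323, 1.22664, -0.381645)–(0.3323, 1.52071, -0.485)  len=0.3117
  (v9,v14,v5) [+-+] → (0.3323, 1.52071, -0.485)–(0.3323, 1.65953, -0.278256)  len=0.2490
  (v5,v14,v10) [+--] → (0.3323, 1.65953, -0.278256)–(0.3323, 1.8464, 0)  len=0.3352
  (v25,v30,v26) [-+-] → (0.3323, -1.8464, 0)–(0.3323, -1.65953, 0.278256)  len=0.3352
  (v26,v30,v31) [-++] → (0.3323, -1.65953, 0.278256)–(0.3323, -1.52071, 0.485)  len=0.2490
  (v26,v31,v27) [-+-] → (0.3323, -1.52071, 0.485)–(0.3323, -1.22664, 0.381645)  len=0.3117
  (v27,v31,v32) [-++] → (0.3323, -1.22664, 0.381645)–(0.3323, -0.993766, 0.2998)  len=0.2468
  (v27,v32,v28) [-+-] → (0.3323, -0.993766, 0.2998)–(0.3323, -0.993766, 0.061393)  len=0.2384
  (v28,v32,v33) [-++] → (0.3323, -0.993766, 0.061393)–(0.3323, -0.993766, -0.2998)  len=0.3612
  (v28,v33,v29) [-+-] → (0.3323, -0.993766, -0.2998)–(0.3323, -1.17924, -0.364988)  len=0.1966
  (v29,v33,v34) [-++] → (0.3323, -1.17924, -0.364988)–(0.3323, -1.52071, -0.485)  len=0.3619
  (v29,v34,v25) [-+-] → (0.3323, -1.52071, -0.485)–(0.3323, -1.67824, -0.250421)  len=0.2826
  (v25,v34,v30) [-++] → (0.3323, -1.67824, -0.250421)–(0.3323, -1.8464, 0)  len=0.3016

Chained into 2 loop(s):
  loop 1: 10 segments, perimeter = 2.8851
  loop 2: 10 segments, perimeter = 2.8851
Total perimeter = 5.770


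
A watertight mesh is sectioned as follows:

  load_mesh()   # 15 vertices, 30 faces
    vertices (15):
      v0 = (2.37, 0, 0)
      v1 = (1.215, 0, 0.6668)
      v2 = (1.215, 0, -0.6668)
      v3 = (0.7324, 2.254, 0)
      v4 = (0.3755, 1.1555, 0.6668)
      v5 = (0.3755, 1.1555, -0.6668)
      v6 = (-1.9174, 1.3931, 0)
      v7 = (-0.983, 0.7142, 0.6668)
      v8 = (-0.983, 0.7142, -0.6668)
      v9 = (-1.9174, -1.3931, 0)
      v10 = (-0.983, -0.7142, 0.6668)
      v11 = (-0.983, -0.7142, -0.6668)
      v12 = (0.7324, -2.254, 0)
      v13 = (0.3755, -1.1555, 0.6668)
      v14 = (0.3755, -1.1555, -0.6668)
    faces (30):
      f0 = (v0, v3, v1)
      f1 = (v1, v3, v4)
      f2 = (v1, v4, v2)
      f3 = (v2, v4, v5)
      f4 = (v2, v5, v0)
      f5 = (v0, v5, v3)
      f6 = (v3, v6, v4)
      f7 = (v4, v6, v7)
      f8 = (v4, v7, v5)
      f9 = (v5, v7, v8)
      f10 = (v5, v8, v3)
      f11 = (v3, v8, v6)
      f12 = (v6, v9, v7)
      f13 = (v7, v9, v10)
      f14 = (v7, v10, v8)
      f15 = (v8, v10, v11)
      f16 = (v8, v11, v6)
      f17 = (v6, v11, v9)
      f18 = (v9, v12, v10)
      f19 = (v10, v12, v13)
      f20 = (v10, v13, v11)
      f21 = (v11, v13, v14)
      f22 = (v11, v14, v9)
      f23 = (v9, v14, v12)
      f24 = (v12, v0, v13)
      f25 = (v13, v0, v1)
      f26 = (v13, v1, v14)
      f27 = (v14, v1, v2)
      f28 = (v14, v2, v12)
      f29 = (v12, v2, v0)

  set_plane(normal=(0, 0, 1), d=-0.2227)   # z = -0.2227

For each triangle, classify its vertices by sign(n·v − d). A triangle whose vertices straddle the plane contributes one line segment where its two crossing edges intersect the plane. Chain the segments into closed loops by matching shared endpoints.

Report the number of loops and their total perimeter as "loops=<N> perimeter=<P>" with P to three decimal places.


loops=2 perimeter=18.805

Straddling triangles (20 of 30):
  (v1,v4,v2) [++-] → (0.935439, 0.384791, -0.2227)–(1.215, 0, -0.2227)  len=0.4756
  (v2,v4,v5) [-+-] → (0.935439, 0.384791, -0.2227)–(0.3755, 1.1555, -0.2227)  len=0.9526
  (v2,v5,v0) [--+] → (1.70387, 0.385918, -0.2227)–(1.98425, 0, -0.2227)  len=0.4770
  (v0,v5,v3) [+-+] → (1.70387, 0.385918, -0.2227)–(0.613201, 1.88712, -0.2227)  len=1.8556
  (v4,v7,v5) [++-] → (-0.0768919, 1.00854, -0.2227)–(0.3755, 1.1555, -0.2227)  len=0.4757
  (v5,v7,v8) [-+-] → (-0.0768919, 1.00854, -0.2227)–(-0.983, 0.7142, -0.2227)  len=0.9527
  (v5,v8,v3) [--+] → (0.159485, 1.73973, -0.2227)–(0.613201, 1.88712, -0.2227)  len=0.4771
  (v3,v8,v6) [+-+] → (0.159485, 1.73973, -0.2227)–(-1.60533, 1.16636, -0.2227)  len=1.8556
  (v7,v10,v8) [++-] → (-0.983, 0.238531, -0.2227)–(-0.983, 0.7142, -0.2227)  len=0.4757
  (v8,v10,v11) [-+-] → (-0.983, 0.238531, -0.2227)–(-0.983, -0.7142, -0.2227)  len=0.9527
  (v8,v11,v6) [--+] → (-1.60533, 0.689297, -0.2227)–(-1.60533, 1.16636, -0.2227)  len=0.4771
  (v6,v11,v9) [+-+] → (-1.60533, 0.689297, -0.2227)–(-1.60533, -1.16636, -0.2227)  len=1.8557
  (v10,v13,v11) [++-] → (-0.530608, -0.861157, -0.2227)–(-0.983, -0.7142, -0.2227)  len=0.4757
  (v11,v13,v14) [-+-] → (-0.530608, -0.861157, -0.2227)–(0.3755, -1.1555, -0.2227)  len=0.9527
  (v11,v14,v9) [--+] → (-1.15161, -1.31375, -0.2227)–(-1.60533, -1.16636, -0.2227)  len=0.4771
  (v9,v14,v12) [+-+] → (-1.15161, -1.31375, -0.2227)–(0.613201, -1.88712, -0.2227)  len=1.8556
  (v13,v1,v14) [++-] → (0.655061, -0.770709, -0.2227)–(0.3755, -1.1555, -0.2227)  len=0.4756
  (v14,v1,v2) [-+-] → (0.655061, -0.770709, -0.2227)–(1.215, 0, -0.2227)  len=0.9526
  (v14,v2,v12) [--+] → (0.89358, -1.5012, -0.2227)–(0.613201, -1.88712, -0.2227)  len=0.4770
  (v12,v2,v0) [+-+] → (0.89358, -1.5012, -0.2227)–(1.98425, 0, -0.2227)  len=1.8556

Chained into 2 loop(s):
  loop 1: 10 segments, perimeter = 7.1417
  loop 2: 10 segments, perimeter = 11.6632
Total perimeter = 18.805


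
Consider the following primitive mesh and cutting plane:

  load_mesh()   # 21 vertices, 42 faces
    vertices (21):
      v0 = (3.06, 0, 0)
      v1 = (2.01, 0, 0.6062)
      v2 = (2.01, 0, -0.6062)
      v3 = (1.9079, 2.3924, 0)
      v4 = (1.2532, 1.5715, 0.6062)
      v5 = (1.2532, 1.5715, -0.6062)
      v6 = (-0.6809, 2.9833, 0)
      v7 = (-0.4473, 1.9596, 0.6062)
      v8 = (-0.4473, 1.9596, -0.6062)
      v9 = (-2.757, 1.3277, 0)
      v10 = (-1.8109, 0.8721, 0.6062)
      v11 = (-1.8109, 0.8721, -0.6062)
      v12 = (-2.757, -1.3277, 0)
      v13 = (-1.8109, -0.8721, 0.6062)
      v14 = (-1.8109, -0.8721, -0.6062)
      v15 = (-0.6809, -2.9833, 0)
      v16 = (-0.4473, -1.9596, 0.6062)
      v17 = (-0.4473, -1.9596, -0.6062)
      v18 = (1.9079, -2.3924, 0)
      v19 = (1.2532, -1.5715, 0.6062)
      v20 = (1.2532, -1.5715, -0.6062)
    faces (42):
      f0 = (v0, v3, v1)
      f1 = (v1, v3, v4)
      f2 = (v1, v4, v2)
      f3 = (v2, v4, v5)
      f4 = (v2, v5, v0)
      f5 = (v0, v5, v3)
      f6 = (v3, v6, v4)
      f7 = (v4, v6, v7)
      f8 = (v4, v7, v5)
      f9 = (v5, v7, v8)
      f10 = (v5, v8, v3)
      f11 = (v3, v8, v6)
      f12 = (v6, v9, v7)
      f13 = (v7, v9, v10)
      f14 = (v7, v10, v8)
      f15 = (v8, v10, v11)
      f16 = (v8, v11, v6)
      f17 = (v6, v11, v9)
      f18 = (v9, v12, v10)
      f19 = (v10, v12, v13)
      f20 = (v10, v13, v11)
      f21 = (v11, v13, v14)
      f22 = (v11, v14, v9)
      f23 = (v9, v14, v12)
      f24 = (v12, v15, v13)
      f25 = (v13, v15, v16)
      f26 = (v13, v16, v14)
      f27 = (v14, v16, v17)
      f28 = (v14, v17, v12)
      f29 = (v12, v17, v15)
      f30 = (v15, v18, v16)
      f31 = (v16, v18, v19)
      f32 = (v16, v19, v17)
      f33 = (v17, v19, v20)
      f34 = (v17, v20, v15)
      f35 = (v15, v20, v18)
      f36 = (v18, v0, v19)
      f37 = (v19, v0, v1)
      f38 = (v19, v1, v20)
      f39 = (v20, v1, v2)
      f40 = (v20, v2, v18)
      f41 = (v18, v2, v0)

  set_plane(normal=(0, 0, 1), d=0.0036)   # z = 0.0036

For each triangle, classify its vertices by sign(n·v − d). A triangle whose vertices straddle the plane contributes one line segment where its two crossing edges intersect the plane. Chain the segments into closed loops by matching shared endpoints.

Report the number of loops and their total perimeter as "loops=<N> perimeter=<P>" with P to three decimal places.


Straddling triangles (28 of 42):
  (v0,v3,v1) [--+] → (1.90851, 2.37819, 0.0036)–(3.05376, 0, 0.0036)  len=2.6396
  (v1,v3,v4) [+-+] → (1.90851, 2.37819, 0.0036)–(1.90401, 2.38752, 0.0036)  len=0.0104
  (v1,v4,v2) [++-] → (1.62935, 0.790416, 0.0036)–(2.01, 0, 0.0036)  len=0.8773
  (v2,v4,v5) [-+-] → (1.62935, 0.790416, 0.0036)–(1.2532, 1.5715, 0.0036)  len=0.8669
  (v3,v6,v4) [--+] → (-0.669414, 2.97492, 0.0036)–(1.90401, 2.38752, 0.0036)  len=2.6396
  (v4,v6,v7) [+-+] → (-0.669414, 2.97492, 0.0036)–(-0.679513, 2.97722, 0.0036)  len=0.0104
  (v4,v7,v5) [++-] → (0.397901, 1.7667, 0.0036)–(1.2532, 1.5715, 0.0036)  len=0.8773
  (v5,v7,v8) [-+-] → (0.397901, 1.7667, 0.0036)–(-0.4473, 1.9596, 0.0036)  len=0.8669
  (v6,v9,v7) [--+] → (-2.74328, 1.33145, 0.0036)–(-0.679513, 2.97722, 0.0036)  len=2.6396
  (v7,v9,v10) [+-+] → (-2.74328, 1.33145, 0.0036)–(-2.75138, 1.32499, 0.0036)  len=0.0104
  (v7,v10,v8) [++-] → (-1.13315, 1.41262, 0.0036)–(-0.4473, 1.9596, 0.0036)  len=0.8773
  (v8,v10,v11) [-+-] → (-1.13315, 1.41262, 0.0036)–(-1.8109, 0.8721, 0.0036)  len=0.8669
  (v9,v12,v10) [--+] → (-2.75138, -1.31464, 0.0036)–(-2.75138, 1.32499, 0.0036)  len=2.6396
  (v10,v12,v13) [+-+] → (-2.75138, -1.31464, 0.0036)–(-2.75138, -1.32499, 0.0036)  len=0.0104
  (v10,v13,v11) [++-] → (-1.8109, -0.00517908, 0.0036)–(-1.8109, 0.8721, 0.0036)  len=0.8773
  (v11,v13,v14) [-+-] → (-1.8109, -0.00517908, 0.0036)–(-1.8109, -0.8721, 0.0036)  len=0.8669
  (v12,v15,v13) [--+] → (-0.687611, -2.97076, 0.0036)–(-2.75138, -1.32499, 0.0036)  len=2.6396
  (v13,v15,v16) [+-+] → (-0.687611, -2.97076, 0.0036)–(-0.679513, -2.97722, 0.0036)  len=0.0104
  (v13,v16,v14) [++-] → (-1.12505, -1.41908, 0.0036)–(-1.8109, -0.8721, 0.0036)  len=0.8773
  (v14,v16,v17) [-+-] → (-1.12505, -1.41908, 0.0036)–(-0.4473, -1.9596, 0.0036)  len=0.8669
  (v15,v18,v16) [--+] → (1.89391, -2.38983, 0.0036)–(-0.679513, -2.97722, 0.0036)  len=2.6396
  (v16,v18,v19) [+-+] → (1.89391, -2.38983, 0.0036)–(1.90401, -2.38752, 0.0036)  len=0.0104
  (v16,v19,v17) [++-] → (0.407999, -1.7644, 0.0036)–(-0.4473, -1.9596, 0.0036)  len=0.8773
  (v17,v19,v20) [-+-] → (0.407999, -1.7644, 0.0036)–(1.2532, -1.5715, 0.0036)  len=0.8669
  (v18,v0,v19) [--+] → (3.04927, -0.00933256, 0.0036)–(1.90401, -2.38752, 0.0036)  len=2.6396
  (v19,v0,v1) [+-+] → (3.04927, -0.00933256, 0.0036)–(3.05376, 0, 0.0036)  len=0.0104
  (v19,v1,v20) [++-] → (1.63385, -0.781084, 0.0036)–(1.2532, -1.5715, 0.0036)  len=0.8773
  (v20,v1,v2) [-+-] → (1.63385, -0.781084, 0.0036)–(2.01, 0, 0.0036)  len=0.8669

Chained into 2 loop(s):
  loop 1: 14 segments, perimeter = 18.5498
  loop 2: 14 segments, perimeter = 12.2094
Total perimeter = 30.759

loops=2 perimeter=30.759


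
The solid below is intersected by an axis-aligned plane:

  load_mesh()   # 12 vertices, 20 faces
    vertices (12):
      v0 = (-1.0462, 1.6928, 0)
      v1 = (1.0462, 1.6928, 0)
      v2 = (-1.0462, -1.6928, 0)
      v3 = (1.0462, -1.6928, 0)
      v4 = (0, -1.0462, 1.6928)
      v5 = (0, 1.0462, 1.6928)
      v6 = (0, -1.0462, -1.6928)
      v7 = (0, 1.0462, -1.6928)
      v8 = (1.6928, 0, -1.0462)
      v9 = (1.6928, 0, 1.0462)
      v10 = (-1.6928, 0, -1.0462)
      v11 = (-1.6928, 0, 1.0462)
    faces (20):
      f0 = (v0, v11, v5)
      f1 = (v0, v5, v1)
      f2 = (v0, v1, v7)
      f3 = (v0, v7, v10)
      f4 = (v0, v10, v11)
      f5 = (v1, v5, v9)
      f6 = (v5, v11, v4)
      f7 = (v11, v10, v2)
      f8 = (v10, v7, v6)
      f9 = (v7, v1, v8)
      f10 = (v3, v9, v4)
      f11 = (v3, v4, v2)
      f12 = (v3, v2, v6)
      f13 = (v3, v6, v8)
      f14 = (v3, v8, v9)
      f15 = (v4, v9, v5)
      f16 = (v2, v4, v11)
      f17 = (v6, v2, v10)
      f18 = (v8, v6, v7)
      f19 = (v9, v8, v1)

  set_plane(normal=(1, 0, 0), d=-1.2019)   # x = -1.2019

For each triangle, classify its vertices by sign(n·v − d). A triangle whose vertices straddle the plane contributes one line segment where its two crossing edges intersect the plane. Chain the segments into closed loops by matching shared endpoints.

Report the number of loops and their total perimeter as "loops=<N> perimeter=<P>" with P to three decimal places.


Straddling triangles (8 of 20):
  (v0,v11,v5) [+-+] → (-1.2019, 1.28518, 0.251923)–(-1.2019, 0.303391, 1.23371)  len=1.3885
  (v0,v7,v10) [++-] → (-1.2019, 0.303391, -1.23371)–(-1.2019, 1.28518, -0.251923)  len=1.3885
  (v0,v10,v11) [+--] → (-1.2019, 1.28518, -0.251923)–(-1.2019, 1.28518, 0.251923)  len=0.5038
  (v5,v11,v4) [+-+] → (-1.2019, 0.303391, 1.23371)–(-1.2019, -0.303391, 1.23371)  len=0.6068
  (v11,v10,v2) [--+] → (-1.2019, -1.28518, -0.251923)–(-1.2019, -1.28518, 0.251923)  len=0.5038
  (v10,v7,v6) [-++] → (-1.2019, 0.303391, -1.23371)–(-1.2019, -0.303391, -1.23371)  len=0.6068
  (v2,v4,v11) [++-] → (-1.2019, -0.303391, 1.23371)–(-1.2019, -1.28518, 0.251923)  len=1.3885
  (v6,v2,v10) [++-] → (-1.2019, -1.28518, -0.251923)–(-1.2019, -0.303391, -1.23371)  len=1.3885

Chained into 1 loop(s):
  loop 1: 8 segments, perimeter = 7.7751
Total perimeter = 7.775

loops=1 perimeter=7.775


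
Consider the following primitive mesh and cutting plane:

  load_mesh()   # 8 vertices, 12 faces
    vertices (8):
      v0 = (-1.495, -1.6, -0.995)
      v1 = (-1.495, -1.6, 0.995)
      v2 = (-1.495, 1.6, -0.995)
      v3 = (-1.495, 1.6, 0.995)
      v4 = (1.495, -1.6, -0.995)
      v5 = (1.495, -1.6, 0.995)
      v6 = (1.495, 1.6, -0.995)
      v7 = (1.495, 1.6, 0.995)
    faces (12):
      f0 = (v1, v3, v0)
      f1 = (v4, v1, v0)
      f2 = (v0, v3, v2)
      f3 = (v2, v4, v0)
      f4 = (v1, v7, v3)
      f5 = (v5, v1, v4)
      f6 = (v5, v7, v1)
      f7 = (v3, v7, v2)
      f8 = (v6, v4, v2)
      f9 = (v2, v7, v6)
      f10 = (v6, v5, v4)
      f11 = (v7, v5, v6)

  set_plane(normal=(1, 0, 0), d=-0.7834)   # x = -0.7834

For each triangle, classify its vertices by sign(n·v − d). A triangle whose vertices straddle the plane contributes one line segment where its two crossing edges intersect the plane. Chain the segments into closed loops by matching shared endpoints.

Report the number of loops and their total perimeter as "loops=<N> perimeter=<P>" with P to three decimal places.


Straddling triangles (8 of 12):
  (v4,v1,v0) [+--] → (-0.7834, -1.6, 0.521393)–(-0.7834, -1.6, -0.995)  len=1.5164
  (v2,v4,v0) [-+-] → (-0.7834, 0.838421, -0.995)–(-0.7834, -1.6, -0.995)  len=2.4384
  (v1,v7,v3) [-+-] → (-0.7834, -0.838421, 0.995)–(-0.7834, 1.6, 0.995)  len=2.4384
  (v5,v1,v4) [+-+] → (-0.7834, -1.6, 0.995)–(-0.7834, -1.6, 0.521393)  len=0.4736
  (v5,v7,v1) [++-] → (-0.7834, -0.838421, 0.995)–(-0.7834, -1.6, 0.995)  len=0.7616
  (v3,v7,v2) [-+-] → (-0.7834, 1.6, 0.995)–(-0.7834, 1.6, -0.521393)  len=1.5164
  (v6,v4,v2) [++-] → (-0.7834, 0.838421, -0.995)–(-0.7834, 1.6, -0.995)  len=0.7616
  (v2,v7,v6) [-++] → (-0.7834, 1.6, -0.521393)–(-0.7834, 1.6, -0.995)  len=0.4736

Chained into 1 loop(s):
  loop 1: 8 segments, perimeter = 10.3800
Total perimeter = 10.380

loops=1 perimeter=10.380


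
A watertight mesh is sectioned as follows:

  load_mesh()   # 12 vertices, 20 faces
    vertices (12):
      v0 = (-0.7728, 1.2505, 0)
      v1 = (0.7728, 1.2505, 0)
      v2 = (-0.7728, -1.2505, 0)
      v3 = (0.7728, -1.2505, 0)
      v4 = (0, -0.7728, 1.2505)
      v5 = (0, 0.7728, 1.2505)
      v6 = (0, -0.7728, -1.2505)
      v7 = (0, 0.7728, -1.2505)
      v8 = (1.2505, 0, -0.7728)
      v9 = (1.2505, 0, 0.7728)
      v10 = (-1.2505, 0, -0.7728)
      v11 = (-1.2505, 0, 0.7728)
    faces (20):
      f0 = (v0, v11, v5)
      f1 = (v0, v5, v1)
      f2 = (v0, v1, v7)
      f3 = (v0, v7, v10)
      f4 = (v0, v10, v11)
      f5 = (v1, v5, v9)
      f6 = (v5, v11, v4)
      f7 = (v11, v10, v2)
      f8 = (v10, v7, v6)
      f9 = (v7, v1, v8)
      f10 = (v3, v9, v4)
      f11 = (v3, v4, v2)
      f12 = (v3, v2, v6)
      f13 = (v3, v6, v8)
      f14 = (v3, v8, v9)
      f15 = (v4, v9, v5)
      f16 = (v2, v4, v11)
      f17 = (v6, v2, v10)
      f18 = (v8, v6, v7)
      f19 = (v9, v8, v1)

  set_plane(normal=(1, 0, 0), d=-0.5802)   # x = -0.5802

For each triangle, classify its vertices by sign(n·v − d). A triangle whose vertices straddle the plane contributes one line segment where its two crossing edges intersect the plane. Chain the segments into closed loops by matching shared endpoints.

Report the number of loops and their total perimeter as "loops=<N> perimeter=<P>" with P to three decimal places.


Straddling triangles (10 of 20):
  (v0,v11,v5) [--+] → (-0.5802, 0.414241, 1.02886)–(-0.5802, 1.13145, 0.311654)  len=1.0143
  (v0,v5,v1) [-++] → (-0.5802, 1.13145, 0.311654)–(-0.5802, 1.2505, 0)  len=0.3336
  (v0,v1,v7) [-++] → (-0.5802, 1.2505, 0)–(-0.5802, 1.13145, -0.311654)  len=0.3336
  (v0,v7,v10) [-+-] → (-0.5802, 1.13145, -0.311654)–(-0.5802, 0.414241, -1.02886)  len=1.0143
  (v5,v11,v4) [+-+] → (-0.5802, 0.414241, 1.02886)–(-0.5802, -0.414241, 1.02886)  len=0.8285
  (v10,v7,v6) [-++] → (-0.5802, 0.414241, -1.02886)–(-0.5802, -0.414241, -1.02886)  len=0.8285
  (v3,v4,v2) [++-] → (-0.5802, -1.13145, 0.311654)–(-0.5802, -1.2505, 0)  len=0.3336
  (v3,v2,v6) [+-+] → (-0.5802, -1.2505, 0)–(-0.5802, -1.13145, -0.311654)  len=0.3336
  (v2,v4,v11) [-+-] → (-0.5802, -1.13145, 0.311654)–(-0.5802, -0.414241, 1.02886)  len=1.0143
  (v6,v2,v10) [+--] → (-0.5802, -1.13145, -0.311654)–(-0.5802, -0.414241, -1.02886)  len=1.0143

Chained into 1 loop(s):
  loop 1: 10 segments, perimeter = 7.0486
Total perimeter = 7.049

loops=1 perimeter=7.049


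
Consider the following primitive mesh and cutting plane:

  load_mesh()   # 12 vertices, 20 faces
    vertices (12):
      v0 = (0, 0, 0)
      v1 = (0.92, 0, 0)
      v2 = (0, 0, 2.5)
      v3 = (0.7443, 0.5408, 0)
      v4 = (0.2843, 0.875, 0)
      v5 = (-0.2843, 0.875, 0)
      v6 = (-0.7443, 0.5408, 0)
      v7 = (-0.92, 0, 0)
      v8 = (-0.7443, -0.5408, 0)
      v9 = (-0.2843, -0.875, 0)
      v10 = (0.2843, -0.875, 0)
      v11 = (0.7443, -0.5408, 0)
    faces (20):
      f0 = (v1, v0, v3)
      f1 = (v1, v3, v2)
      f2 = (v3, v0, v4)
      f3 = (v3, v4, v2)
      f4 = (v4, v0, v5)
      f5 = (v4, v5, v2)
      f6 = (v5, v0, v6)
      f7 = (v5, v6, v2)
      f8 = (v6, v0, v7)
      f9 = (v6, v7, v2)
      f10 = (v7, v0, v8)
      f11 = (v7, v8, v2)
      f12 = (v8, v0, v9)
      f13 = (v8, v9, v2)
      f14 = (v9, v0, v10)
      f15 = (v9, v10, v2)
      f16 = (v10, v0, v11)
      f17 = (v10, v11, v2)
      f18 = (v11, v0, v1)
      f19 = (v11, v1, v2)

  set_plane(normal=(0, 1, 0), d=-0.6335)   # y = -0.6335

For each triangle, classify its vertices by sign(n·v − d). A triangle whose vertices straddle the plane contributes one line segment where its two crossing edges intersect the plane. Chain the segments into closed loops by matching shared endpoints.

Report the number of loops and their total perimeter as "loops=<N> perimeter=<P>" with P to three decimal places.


Straddling triangles (6 of 20):
  (v8,v0,v9) [++-] → (-0.205833, -0.6335, 0)–(-0.616706, -0.6335, 0)  len=0.4109
  (v8,v9,v2) [+-+] → (-0.616706, -0.6335, 0)–(-0.205833, -0.6335, 0.69)  len=0.8031
  (v9,v0,v10) [-+-] → (-0.205833, -0.6335, 0)–(0.205833, -0.6335, 0)  len=0.4117
  (v9,v10,v2) [--+] → (0.205833, -0.6335, 0.69)–(-0.205833, -0.6335, 0.69)  len=0.4117
  (v10,v0,v11) [-++] → (0.205833, -0.6335, 0)–(0.616706, -0.6335, 0)  len=0.4109
  (v10,v11,v2) [-++] → (0.616706, -0.6335, 0)–(0.205833, -0.6335, 0.69)  len=0.8031

Chained into 1 loop(s):
  loop 1: 6 segments, perimeter = 3.2512
Total perimeter = 3.251

loops=1 perimeter=3.251


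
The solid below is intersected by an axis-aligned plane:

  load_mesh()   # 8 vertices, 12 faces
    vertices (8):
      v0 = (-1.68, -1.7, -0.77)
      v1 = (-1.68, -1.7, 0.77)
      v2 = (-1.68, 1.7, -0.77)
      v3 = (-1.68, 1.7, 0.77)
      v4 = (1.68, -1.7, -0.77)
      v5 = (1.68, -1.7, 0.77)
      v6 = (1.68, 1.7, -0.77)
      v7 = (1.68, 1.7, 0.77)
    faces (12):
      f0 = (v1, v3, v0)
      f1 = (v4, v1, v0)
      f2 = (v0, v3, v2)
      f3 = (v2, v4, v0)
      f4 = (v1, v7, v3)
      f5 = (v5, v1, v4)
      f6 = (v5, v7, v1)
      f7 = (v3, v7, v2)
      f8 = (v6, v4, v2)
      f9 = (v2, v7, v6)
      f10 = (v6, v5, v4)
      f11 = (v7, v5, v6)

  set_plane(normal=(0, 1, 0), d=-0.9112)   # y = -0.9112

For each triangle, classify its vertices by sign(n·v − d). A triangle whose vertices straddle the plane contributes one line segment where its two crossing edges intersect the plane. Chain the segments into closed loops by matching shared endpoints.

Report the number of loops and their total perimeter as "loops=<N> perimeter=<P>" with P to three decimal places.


Straddling triangles (8 of 12):
  (v1,v3,v0) [-+-] → (-1.68, -0.9112, 0.77)–(-1.68, -0.9112, -0.41272)  len=1.1827
  (v0,v3,v2) [-++] → (-1.68, -0.9112, -0.41272)–(-1.68, -0.9112, -0.77)  len=0.3573
  (v2,v4,v0) [+--] → (0.90048, -0.9112, -0.77)–(-1.68, -0.9112, -0.77)  len=2.5805
  (v1,v7,v3) [-++] → (-0.90048, -0.9112, 0.77)–(-1.68, -0.9112, 0.77)  len=0.7795
  (v5,v7,v1) [-+-] → (1.68, -0.9112, 0.77)–(-0.90048, -0.9112, 0.77)  len=2.5805
  (v6,v4,v2) [+-+] → (1.68, -0.9112, -0.77)–(0.90048, -0.9112, -0.77)  len=0.7795
  (v6,v5,v4) [+--] → (1.68, -0.9112, 0.41272)–(1.68, -0.9112, -0.77)  len=1.1827
  (v7,v5,v6) [+-+] → (1.68, -0.9112, 0.77)–(1.68, -0.9112, 0.41272)  len=0.3573

Chained into 1 loop(s):
  loop 1: 8 segments, perimeter = 9.8000
Total perimeter = 9.800

loops=1 perimeter=9.800
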